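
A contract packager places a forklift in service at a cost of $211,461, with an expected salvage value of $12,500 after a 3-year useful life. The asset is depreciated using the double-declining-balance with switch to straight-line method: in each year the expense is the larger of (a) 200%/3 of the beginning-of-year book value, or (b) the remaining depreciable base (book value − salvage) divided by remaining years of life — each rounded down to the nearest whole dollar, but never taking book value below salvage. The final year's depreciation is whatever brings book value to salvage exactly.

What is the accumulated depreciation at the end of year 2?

Depreciable base = $211,461 − $12,500 = $198,961.
Year 1: DB = ⌊$211,461 × 200%/3⌋ = $140,974; SL = ⌊$198,961/3⌋ = $66,320 → take DB $140,974. Book value $70,487.
Year 2: DB = ⌊$70,487 × 200%/3⌋ = $46,991; SL = ⌊$57,987/2⌋ = $28,993 → take DB $46,991. Book value $23,496.
Accumulated through year 2 = $211,461 − $23,496 = $187,965.

$187,965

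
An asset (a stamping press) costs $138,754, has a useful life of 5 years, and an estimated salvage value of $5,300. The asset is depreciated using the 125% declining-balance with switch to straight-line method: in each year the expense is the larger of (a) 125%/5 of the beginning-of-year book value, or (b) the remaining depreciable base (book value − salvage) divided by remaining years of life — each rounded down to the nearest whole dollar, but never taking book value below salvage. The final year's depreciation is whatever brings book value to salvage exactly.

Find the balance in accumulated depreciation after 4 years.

$109,204

Depreciable base = $138,754 − $5,300 = $133,454.
Year 1: DB = ⌊$138,754 × 125%/5⌋ = $34,688; SL = ⌊$133,454/5⌋ = $26,690 → take DB $34,688. Book value $104,066.
Year 2: DB = ⌊$104,066 × 125%/5⌋ = $26,016; SL = ⌊$98,766/4⌋ = $24,691 → take DB $26,016. Book value $78,050.
Year 3: DB = ⌊$78,050 × 125%/5⌋ = $19,512; SL = ⌊$72,750/3⌋ = $24,250 → take SL $24,250. Book value $53,800.
Year 4: DB = ⌊$53,800 × 125%/5⌋ = $13,450; SL = ⌊$48,500/2⌋ = $24,250 → take SL $24,250. Book value $29,550.
Accumulated through year 4 = $138,754 − $29,550 = $109,204.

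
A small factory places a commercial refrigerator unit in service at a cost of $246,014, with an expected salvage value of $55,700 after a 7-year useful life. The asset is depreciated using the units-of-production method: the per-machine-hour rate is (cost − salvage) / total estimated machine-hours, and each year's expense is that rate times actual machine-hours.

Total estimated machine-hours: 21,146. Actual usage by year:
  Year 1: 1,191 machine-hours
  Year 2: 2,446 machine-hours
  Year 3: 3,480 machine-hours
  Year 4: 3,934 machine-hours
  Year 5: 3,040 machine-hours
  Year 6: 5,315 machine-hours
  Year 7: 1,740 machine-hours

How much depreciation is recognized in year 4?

Depreciable base = $246,014 − $55,700 = $190,314.
Rate = $190,314 / 21,146 machine-hours = $9 per machine-hour.
Year 1: 1,191 × $9 = $10,719. Book value $235,295.
Year 2: 2,446 × $9 = $22,014. Book value $213,281.
Year 3: 3,480 × $9 = $31,320. Book value $181,961.
Year 4: 3,934 × $9 = $35,406. Book value $146,555.

$35,406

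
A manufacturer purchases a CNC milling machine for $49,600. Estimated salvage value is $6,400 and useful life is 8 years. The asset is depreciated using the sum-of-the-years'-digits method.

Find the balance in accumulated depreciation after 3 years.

Depreciable base = $49,600 − $6,400 = $43,200.
Sum of the years' digits = 8+7+6+5+4+3+2+1 = 36.
Year 1: $43,200 × 8/36 = $9,600. Book value $40,000.
Year 2: $43,200 × 7/36 = $8,400. Book value $31,600.
Year 3: $43,200 × 6/36 = $7,200. Book value $24,400.
Accumulated through year 3 = $49,600 − $24,400 = $25,200.

$25,200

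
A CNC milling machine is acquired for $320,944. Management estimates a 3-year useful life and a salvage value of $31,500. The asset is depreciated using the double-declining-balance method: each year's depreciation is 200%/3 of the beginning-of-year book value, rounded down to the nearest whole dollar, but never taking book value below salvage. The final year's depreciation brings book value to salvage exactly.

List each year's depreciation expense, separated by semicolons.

Depreciable base = $320,944 − $31,500 = $289,444.
Year 1: ⌊$320,944 × 200%/3⌋ = $213,962. Book value $106,982.
Year 2: ⌊$106,982 × 200%/3⌋ = $71,321. Book value $35,661.
Year 3 (final): $35,661 − $31,500 = $4,161. Book value $31,500.

$213,962; $71,321; $4,161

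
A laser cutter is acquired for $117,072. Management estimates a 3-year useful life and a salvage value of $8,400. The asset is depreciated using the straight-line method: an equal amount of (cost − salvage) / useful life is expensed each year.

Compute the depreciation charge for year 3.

$36,224

Depreciable base = $117,072 − $8,400 = $108,672.
Annual expense = $108,672 / 3 = $36,224.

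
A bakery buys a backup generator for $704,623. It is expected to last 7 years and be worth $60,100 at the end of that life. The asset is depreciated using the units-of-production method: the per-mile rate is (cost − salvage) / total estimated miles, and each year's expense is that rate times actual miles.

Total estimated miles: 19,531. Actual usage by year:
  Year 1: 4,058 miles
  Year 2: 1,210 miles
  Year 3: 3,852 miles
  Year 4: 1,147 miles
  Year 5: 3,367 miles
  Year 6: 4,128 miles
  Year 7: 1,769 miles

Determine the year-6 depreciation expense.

$136,224

Depreciable base = $704,623 − $60,100 = $644,523.
Rate = $644,523 / 19,531 miles = $33 per mile.
Year 1: 4,058 × $33 = $133,914. Book value $570,709.
Year 2: 1,210 × $33 = $39,930. Book value $530,779.
Year 3: 3,852 × $33 = $127,116. Book value $403,663.
Year 4: 1,147 × $33 = $37,851. Book value $365,812.
Year 5: 3,367 × $33 = $111,111. Book value $254,701.
Year 6: 4,128 × $33 = $136,224. Book value $118,477.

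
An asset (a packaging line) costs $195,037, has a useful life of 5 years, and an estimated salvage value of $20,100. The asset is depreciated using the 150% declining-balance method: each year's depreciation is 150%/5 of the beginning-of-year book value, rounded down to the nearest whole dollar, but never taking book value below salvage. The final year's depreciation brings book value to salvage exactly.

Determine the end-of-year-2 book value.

Depreciable base = $195,037 − $20,100 = $174,937.
Year 1: ⌊$195,037 × 150%/5⌋ = $58,511. Book value $136,526.
Year 2: ⌊$136,526 × 150%/5⌋ = $40,957. Book value $95,569.

$95,569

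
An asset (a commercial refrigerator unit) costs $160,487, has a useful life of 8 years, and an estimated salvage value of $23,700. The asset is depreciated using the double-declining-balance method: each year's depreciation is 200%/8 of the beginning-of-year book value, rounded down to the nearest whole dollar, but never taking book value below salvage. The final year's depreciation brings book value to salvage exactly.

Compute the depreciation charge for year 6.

Depreciable base = $160,487 − $23,700 = $136,787.
Year 1: ⌊$160,487 × 200%/8⌋ = $40,121. Book value $120,366.
Year 2: ⌊$120,366 × 200%/8⌋ = $30,091. Book value $90,275.
Year 3: ⌊$90,275 × 200%/8⌋ = $22,568. Book value $67,707.
Year 4: ⌊$67,707 × 200%/8⌋ = $16,926. Book value $50,781.
Year 5: ⌊$50,781 × 200%/8⌋ = $12,695. Book value $38,086.
Year 6: ⌊$38,086 × 200%/8⌋ = $9,521. Book value $28,565.

$9,521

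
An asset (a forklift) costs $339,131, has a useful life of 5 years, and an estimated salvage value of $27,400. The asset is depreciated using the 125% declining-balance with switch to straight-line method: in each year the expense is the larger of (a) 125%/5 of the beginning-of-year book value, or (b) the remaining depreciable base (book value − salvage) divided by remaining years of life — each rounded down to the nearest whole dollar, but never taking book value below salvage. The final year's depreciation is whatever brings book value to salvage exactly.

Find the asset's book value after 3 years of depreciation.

$136,308

Depreciable base = $339,131 − $27,400 = $311,731.
Year 1: DB = ⌊$339,131 × 125%/5⌋ = $84,782; SL = ⌊$311,731/5⌋ = $62,346 → take DB $84,782. Book value $254,349.
Year 2: DB = ⌊$254,349 × 125%/5⌋ = $63,587; SL = ⌊$226,949/4⌋ = $56,737 → take DB $63,587. Book value $190,762.
Year 3: DB = ⌊$190,762 × 125%/5⌋ = $47,690; SL = ⌊$163,362/3⌋ = $54,454 → take SL $54,454. Book value $136,308.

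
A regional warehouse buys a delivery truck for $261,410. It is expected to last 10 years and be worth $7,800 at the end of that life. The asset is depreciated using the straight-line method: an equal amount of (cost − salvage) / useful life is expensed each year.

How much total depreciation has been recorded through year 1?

Depreciable base = $261,410 − $7,800 = $253,610.
Annual expense = $253,610 / 10 = $25,361.
End of year 1: book value $236,049.
Accumulated through year 1 = $261,410 − $236,049 = $25,361.

$25,361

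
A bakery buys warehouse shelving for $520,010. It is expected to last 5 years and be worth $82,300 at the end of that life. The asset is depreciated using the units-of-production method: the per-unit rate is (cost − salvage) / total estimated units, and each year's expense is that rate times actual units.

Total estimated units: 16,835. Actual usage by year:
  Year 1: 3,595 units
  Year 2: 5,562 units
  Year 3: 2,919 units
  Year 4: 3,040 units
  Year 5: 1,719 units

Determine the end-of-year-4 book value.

$126,994

Depreciable base = $520,010 − $82,300 = $437,710.
Rate = $437,710 / 16,835 units = $26 per unit.
Year 1: 3,595 × $26 = $93,470. Book value $426,540.
Year 2: 5,562 × $26 = $144,612. Book value $281,928.
Year 3: 2,919 × $26 = $75,894. Book value $206,034.
Year 4: 3,040 × $26 = $79,040. Book value $126,994.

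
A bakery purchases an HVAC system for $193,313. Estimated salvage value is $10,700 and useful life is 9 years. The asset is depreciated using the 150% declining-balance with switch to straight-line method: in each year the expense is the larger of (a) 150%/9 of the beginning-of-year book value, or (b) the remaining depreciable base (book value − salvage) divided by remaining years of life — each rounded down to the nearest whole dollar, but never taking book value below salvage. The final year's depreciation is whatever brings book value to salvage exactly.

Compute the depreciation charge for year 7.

$16,505

Depreciable base = $193,313 − $10,700 = $182,613.
Year 1: DB = ⌊$193,313 × 150%/9⌋ = $32,218; SL = ⌊$182,613/9⌋ = $20,290 → take DB $32,218. Book value $161,095.
Year 2: DB = ⌊$161,095 × 150%/9⌋ = $26,849; SL = ⌊$150,395/8⌋ = $18,799 → take DB $26,849. Book value $134,246.
Year 3: DB = ⌊$134,246 × 150%/9⌋ = $22,374; SL = ⌊$123,546/7⌋ = $17,649 → take DB $22,374. Book value $111,872.
Year 4: DB = ⌊$111,872 × 150%/9⌋ = $18,645; SL = ⌊$101,172/6⌋ = $16,862 → take DB $18,645. Book value $93,227.
Year 5: DB = ⌊$93,227 × 150%/9⌋ = $15,537; SL = ⌊$82,527/5⌋ = $16,505 → take SL $16,505. Book value $76,722.
Year 6: DB = ⌊$76,722 × 150%/9⌋ = $12,787; SL = ⌊$66,022/4⌋ = $16,505 → take SL $16,505. Book value $60,217.
Year 7: DB = ⌊$60,217 × 150%/9⌋ = $10,036; SL = ⌊$49,517/3⌋ = $16,505 → take SL $16,505. Book value $43,712.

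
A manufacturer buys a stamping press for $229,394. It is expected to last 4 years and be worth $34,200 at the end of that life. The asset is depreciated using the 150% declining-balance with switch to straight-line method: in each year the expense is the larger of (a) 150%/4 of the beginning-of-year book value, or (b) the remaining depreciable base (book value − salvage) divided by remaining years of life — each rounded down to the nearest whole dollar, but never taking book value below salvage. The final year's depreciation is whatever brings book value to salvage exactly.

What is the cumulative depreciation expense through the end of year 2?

$139,786

Depreciable base = $229,394 − $34,200 = $195,194.
Year 1: DB = ⌊$229,394 × 150%/4⌋ = $86,022; SL = ⌊$195,194/4⌋ = $48,798 → take DB $86,022. Book value $143,372.
Year 2: DB = ⌊$143,372 × 150%/4⌋ = $53,764; SL = ⌊$109,172/3⌋ = $36,390 → take DB $53,764. Book value $89,608.
Accumulated through year 2 = $229,394 − $89,608 = $139,786.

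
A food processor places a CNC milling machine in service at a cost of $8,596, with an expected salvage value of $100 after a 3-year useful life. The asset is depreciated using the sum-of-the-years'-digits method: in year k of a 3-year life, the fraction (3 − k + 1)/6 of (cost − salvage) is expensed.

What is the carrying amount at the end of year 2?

$1,516

Depreciable base = $8,596 − $100 = $8,496.
Sum of the years' digits = 3+2+1 = 6.
Year 1: $8,496 × 3/6 = $4,248. Book value $4,348.
Year 2: $8,496 × 2/6 = $2,832. Book value $1,516.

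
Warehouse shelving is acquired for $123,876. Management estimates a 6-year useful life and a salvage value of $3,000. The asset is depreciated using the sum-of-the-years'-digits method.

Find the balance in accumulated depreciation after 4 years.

$103,608

Depreciable base = $123,876 − $3,000 = $120,876.
Sum of the years' digits = 6+5+4+3+2+1 = 21.
Year 1: $120,876 × 6/21 = $34,536. Book value $89,340.
Year 2: $120,876 × 5/21 = $28,780. Book value $60,560.
Year 3: $120,876 × 4/21 = $23,024. Book value $37,536.
Year 4: $120,876 × 3/21 = $17,268. Book value $20,268.
Accumulated through year 4 = $123,876 − $20,268 = $103,608.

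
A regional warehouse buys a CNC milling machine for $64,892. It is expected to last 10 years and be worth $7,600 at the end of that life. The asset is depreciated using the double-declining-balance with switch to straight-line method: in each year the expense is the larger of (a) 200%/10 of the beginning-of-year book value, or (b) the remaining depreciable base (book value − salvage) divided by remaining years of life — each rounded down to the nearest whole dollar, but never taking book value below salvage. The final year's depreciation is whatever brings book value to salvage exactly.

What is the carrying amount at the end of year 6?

Depreciable base = $64,892 − $7,600 = $57,292.
Year 1: DB = ⌊$64,892 × 200%/10⌋ = $12,978; SL = ⌊$57,292/10⌋ = $5,729 → take DB $12,978. Book value $51,914.
Year 2: DB = ⌊$51,914 × 200%/10⌋ = $10,382; SL = ⌊$44,314/9⌋ = $4,923 → take DB $10,382. Book value $41,532.
Year 3: DB = ⌊$41,532 × 200%/10⌋ = $8,306; SL = ⌊$33,932/8⌋ = $4,241 → take DB $8,306. Book value $33,226.
Year 4: DB = ⌊$33,226 × 200%/10⌋ = $6,645; SL = ⌊$25,626/7⌋ = $3,660 → take DB $6,645. Book value $26,581.
Year 5: DB = ⌊$26,581 × 200%/10⌋ = $5,316; SL = ⌊$18,981/6⌋ = $3,163 → take DB $5,316. Book value $21,265.
Year 6: DB = ⌊$21,265 × 200%/10⌋ = $4,253; SL = ⌊$13,665/5⌋ = $2,733 → take DB $4,253. Book value $17,012.

$17,012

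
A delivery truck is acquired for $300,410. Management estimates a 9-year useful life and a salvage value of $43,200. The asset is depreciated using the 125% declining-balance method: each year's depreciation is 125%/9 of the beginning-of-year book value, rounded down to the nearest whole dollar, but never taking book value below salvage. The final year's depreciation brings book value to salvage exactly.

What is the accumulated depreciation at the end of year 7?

Depreciable base = $300,410 − $43,200 = $257,210.
Year 1: ⌊$300,410 × 125%/9⌋ = $41,723. Book value $258,687.
Year 2: ⌊$258,687 × 125%/9⌋ = $35,928. Book value $222,759.
Year 3: ⌊$222,759 × 125%/9⌋ = $30,938. Book value $191,821.
Year 4: ⌊$191,821 × 125%/9⌋ = $26,641. Book value $165,180.
Year 5: ⌊$165,180 × 125%/9⌋ = $22,941. Book value $142,239.
Year 6: ⌊$142,239 × 125%/9⌋ = $19,755. Book value $122,484.
Year 7: ⌊$122,484 × 125%/9⌋ = $17,011. Book value $105,473.
Accumulated through year 7 = $300,410 − $105,473 = $194,937.

$194,937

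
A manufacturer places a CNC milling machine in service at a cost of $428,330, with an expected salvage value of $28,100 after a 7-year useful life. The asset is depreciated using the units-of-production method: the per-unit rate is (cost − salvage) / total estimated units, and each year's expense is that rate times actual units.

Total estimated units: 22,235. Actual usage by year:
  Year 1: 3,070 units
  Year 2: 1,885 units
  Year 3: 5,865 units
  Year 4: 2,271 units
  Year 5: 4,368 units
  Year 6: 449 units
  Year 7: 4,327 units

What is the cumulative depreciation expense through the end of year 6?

$322,344

Depreciable base = $428,330 − $28,100 = $400,230.
Rate = $400,230 / 22,235 units = $18 per unit.
Year 1: 3,070 × $18 = $55,260. Book value $373,070.
Year 2: 1,885 × $18 = $33,930. Book value $339,140.
Year 3: 5,865 × $18 = $105,570. Book value $233,570.
Year 4: 2,271 × $18 = $40,878. Book value $192,692.
Year 5: 4,368 × $18 = $78,624. Book value $114,068.
Year 6: 449 × $18 = $8,082. Book value $105,986.
Accumulated through year 6 = $428,330 − $105,986 = $322,344.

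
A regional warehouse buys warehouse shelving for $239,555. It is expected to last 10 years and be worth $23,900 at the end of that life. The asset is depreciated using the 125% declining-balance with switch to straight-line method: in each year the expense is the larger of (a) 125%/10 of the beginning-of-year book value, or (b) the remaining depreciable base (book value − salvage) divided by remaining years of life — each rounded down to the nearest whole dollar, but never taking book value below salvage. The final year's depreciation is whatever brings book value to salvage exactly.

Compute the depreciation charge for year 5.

Depreciable base = $239,555 − $23,900 = $215,655.
Year 1: DB = ⌊$239,555 × 125%/10⌋ = $29,944; SL = ⌊$215,655/10⌋ = $21,565 → take DB $29,944. Book value $209,611.
Year 2: DB = ⌊$209,611 × 125%/10⌋ = $26,201; SL = ⌊$185,711/9⌋ = $20,634 → take DB $26,201. Book value $183,410.
Year 3: DB = ⌊$183,410 × 125%/10⌋ = $22,926; SL = ⌊$159,510/8⌋ = $19,938 → take DB $22,926. Book value $160,484.
Year 4: DB = ⌊$160,484 × 125%/10⌋ = $20,060; SL = ⌊$136,584/7⌋ = $19,512 → take DB $20,060. Book value $140,424.
Year 5: DB = ⌊$140,424 × 125%/10⌋ = $17,553; SL = ⌊$116,524/6⌋ = $19,420 → take SL $19,420. Book value $121,004.

$19,420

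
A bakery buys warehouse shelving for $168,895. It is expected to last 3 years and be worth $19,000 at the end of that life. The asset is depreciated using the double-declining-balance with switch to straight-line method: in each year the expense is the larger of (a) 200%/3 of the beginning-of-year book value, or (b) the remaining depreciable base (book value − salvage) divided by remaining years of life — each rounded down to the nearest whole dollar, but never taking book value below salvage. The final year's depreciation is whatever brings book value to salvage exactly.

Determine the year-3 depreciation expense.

Depreciable base = $168,895 − $19,000 = $149,895.
Year 1: DB = ⌊$168,895 × 200%/3⌋ = $112,596; SL = ⌊$149,895/3⌋ = $49,965 → take DB $112,596. Book value $56,299.
Year 2: DB = ⌊$56,299 × 200%/3⌋ = $37,532; SL = ⌊$37,299/2⌋ = $18,649 → take DB $37,532, capped at $37,299. Book value $19,000.
Year 3 (final): $19,000 − $19,000 = $0. Book value $19,000.

$0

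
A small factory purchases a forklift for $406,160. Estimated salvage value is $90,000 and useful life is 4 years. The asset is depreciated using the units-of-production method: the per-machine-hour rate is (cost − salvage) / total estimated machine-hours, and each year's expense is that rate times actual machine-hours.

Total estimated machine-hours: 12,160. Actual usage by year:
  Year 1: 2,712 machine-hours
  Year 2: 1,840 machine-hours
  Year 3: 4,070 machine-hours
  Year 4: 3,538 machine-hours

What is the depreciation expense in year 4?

Depreciable base = $406,160 − $90,000 = $316,160.
Rate = $316,160 / 12,160 machine-hours = $26 per machine-hour.
Year 1: 2,712 × $26 = $70,512. Book value $335,648.
Year 2: 1,840 × $26 = $47,840. Book value $287,808.
Year 3: 4,070 × $26 = $105,820. Book value $181,988.
Year 4: 3,538 × $26 = $91,988. Book value $90,000.

$91,988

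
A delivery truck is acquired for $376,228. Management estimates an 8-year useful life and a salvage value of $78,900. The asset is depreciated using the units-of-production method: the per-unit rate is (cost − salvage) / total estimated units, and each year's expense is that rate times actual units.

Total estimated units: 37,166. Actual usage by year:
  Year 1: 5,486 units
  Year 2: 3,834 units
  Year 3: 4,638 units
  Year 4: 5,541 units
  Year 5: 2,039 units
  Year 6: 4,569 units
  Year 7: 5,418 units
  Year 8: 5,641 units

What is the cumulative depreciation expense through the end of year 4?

Depreciable base = $376,228 − $78,900 = $297,328.
Rate = $297,328 / 37,166 units = $8 per unit.
Year 1: 5,486 × $8 = $43,888. Book value $332,340.
Year 2: 3,834 × $8 = $30,672. Book value $301,668.
Year 3: 4,638 × $8 = $37,104. Book value $264,564.
Year 4: 5,541 × $8 = $44,328. Book value $220,236.
Accumulated through year 4 = $376,228 − $220,236 = $155,992.

$155,992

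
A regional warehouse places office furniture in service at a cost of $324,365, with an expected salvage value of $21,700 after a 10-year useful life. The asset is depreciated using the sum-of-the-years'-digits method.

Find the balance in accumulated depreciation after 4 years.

Depreciable base = $324,365 − $21,700 = $302,665.
Sum of the years' digits = 10+9+8+7+6+5+4+3+2+1 = 55.
Year 1: $302,665 × 10/55 = $55,030. Book value $269,335.
Year 2: $302,665 × 9/55 = $49,527. Book value $219,808.
Year 3: $302,665 × 8/55 = $44,024. Book value $175,784.
Year 4: $302,665 × 7/55 = $38,521. Book value $137,263.
Accumulated through year 4 = $324,365 − $137,263 = $187,102.

$187,102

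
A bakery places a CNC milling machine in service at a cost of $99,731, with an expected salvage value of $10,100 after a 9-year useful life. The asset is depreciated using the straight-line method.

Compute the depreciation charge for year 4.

Depreciable base = $99,731 − $10,100 = $89,631.
Annual expense = $89,631 / 9 = $9,959.

$9,959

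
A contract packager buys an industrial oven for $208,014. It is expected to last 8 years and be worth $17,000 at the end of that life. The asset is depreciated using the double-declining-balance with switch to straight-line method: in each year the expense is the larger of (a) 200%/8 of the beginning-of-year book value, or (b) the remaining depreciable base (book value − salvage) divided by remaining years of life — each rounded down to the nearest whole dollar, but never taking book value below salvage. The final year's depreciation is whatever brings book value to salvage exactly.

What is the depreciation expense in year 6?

Depreciable base = $208,014 − $17,000 = $191,014.
Year 1: DB = ⌊$208,014 × 200%/8⌋ = $52,003; SL = ⌊$191,014/8⌋ = $23,876 → take DB $52,003. Book value $156,011.
Year 2: DB = ⌊$156,011 × 200%/8⌋ = $39,002; SL = ⌊$139,011/7⌋ = $19,858 → take DB $39,002. Book value $117,009.
Year 3: DB = ⌊$117,009 × 200%/8⌋ = $29,252; SL = ⌊$100,009/6⌋ = $16,668 → take DB $29,252. Book value $87,757.
Year 4: DB = ⌊$87,757 × 200%/8⌋ = $21,939; SL = ⌊$70,757/5⌋ = $14,151 → take DB $21,939. Book value $65,818.
Year 5: DB = ⌊$65,818 × 200%/8⌋ = $16,454; SL = ⌊$48,818/4⌋ = $12,204 → take DB $16,454. Book value $49,364.
Year 6: DB = ⌊$49,364 × 200%/8⌋ = $12,341; SL = ⌊$32,364/3⌋ = $10,788 → take DB $12,341. Book value $37,023.

$12,341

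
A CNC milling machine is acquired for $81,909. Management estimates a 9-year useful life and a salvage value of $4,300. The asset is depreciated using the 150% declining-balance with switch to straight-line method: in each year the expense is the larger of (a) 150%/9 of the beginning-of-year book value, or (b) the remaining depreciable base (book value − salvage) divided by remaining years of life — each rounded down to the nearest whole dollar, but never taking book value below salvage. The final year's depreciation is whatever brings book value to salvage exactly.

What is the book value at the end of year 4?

Depreciable base = $81,909 − $4,300 = $77,609.
Year 1: DB = ⌊$81,909 × 150%/9⌋ = $13,651; SL = ⌊$77,609/9⌋ = $8,623 → take DB $13,651. Book value $68,258.
Year 2: DB = ⌊$68,258 × 150%/9⌋ = $11,376; SL = ⌊$63,958/8⌋ = $7,994 → take DB $11,376. Book value $56,882.
Year 3: DB = ⌊$56,882 × 150%/9⌋ = $9,480; SL = ⌊$52,582/7⌋ = $7,511 → take DB $9,480. Book value $47,402.
Year 4: DB = ⌊$47,402 × 150%/9⌋ = $7,900; SL = ⌊$43,102/6⌋ = $7,183 → take DB $7,900. Book value $39,502.

$39,502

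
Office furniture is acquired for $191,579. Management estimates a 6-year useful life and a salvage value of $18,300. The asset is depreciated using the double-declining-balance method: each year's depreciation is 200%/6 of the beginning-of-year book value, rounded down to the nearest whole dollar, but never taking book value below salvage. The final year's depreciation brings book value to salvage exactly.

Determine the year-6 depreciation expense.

Depreciable base = $191,579 − $18,300 = $173,279.
Year 1: ⌊$191,579 × 200%/6⌋ = $63,859. Book value $127,720.
Year 2: ⌊$127,720 × 200%/6⌋ = $42,573. Book value $85,147.
Year 3: ⌊$85,147 × 200%/6⌋ = $28,382. Book value $56,765.
Year 4: ⌊$56,765 × 200%/6⌋ = $18,921. Book value $37,844.
Year 5: ⌊$37,844 × 200%/6⌋ = $12,614. Book value $25,230.
Year 6 (final): $25,230 − $18,300 = $6,930. Book value $18,300.

$6,930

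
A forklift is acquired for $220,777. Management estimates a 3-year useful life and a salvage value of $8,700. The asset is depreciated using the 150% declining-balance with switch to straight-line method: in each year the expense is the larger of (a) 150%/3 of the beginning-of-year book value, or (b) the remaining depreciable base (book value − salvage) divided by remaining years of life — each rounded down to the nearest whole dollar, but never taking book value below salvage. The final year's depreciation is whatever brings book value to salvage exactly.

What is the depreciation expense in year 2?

Depreciable base = $220,777 − $8,700 = $212,077.
Year 1: DB = ⌊$220,777 × 150%/3⌋ = $110,388; SL = ⌊$212,077/3⌋ = $70,692 → take DB $110,388. Book value $110,389.
Year 2: DB = ⌊$110,389 × 150%/3⌋ = $55,194; SL = ⌊$101,689/2⌋ = $50,844 → take DB $55,194. Book value $55,195.

$55,194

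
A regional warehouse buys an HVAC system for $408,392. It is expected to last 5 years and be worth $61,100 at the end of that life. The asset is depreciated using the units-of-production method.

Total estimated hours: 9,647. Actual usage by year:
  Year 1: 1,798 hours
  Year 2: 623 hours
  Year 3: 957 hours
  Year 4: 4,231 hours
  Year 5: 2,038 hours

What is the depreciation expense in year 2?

$22,428

Depreciable base = $408,392 − $61,100 = $347,292.
Rate = $347,292 / 9,647 hours = $36 per hour.
Year 1: 1,798 × $36 = $64,728. Book value $343,664.
Year 2: 623 × $36 = $22,428. Book value $321,236.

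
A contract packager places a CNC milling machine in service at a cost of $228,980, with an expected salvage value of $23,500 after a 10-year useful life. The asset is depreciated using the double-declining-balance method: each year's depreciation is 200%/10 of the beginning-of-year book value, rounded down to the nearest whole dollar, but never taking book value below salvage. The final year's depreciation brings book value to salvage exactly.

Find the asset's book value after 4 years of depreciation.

$93,792

Depreciable base = $228,980 − $23,500 = $205,480.
Year 1: ⌊$228,980 × 200%/10⌋ = $45,796. Book value $183,184.
Year 2: ⌊$183,184 × 200%/10⌋ = $36,636. Book value $146,548.
Year 3: ⌊$146,548 × 200%/10⌋ = $29,309. Book value $117,239.
Year 4: ⌊$117,239 × 200%/10⌋ = $23,447. Book value $93,792.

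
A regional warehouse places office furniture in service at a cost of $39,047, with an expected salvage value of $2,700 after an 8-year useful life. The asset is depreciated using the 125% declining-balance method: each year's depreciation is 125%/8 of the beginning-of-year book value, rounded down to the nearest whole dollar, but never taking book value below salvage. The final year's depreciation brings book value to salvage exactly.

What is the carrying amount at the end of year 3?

Depreciable base = $39,047 − $2,700 = $36,347.
Year 1: ⌊$39,047 × 125%/8⌋ = $6,101. Book value $32,946.
Year 2: ⌊$32,946 × 125%/8⌋ = $5,147. Book value $27,799.
Year 3: ⌊$27,799 × 125%/8⌋ = $4,343. Book value $23,456.

$23,456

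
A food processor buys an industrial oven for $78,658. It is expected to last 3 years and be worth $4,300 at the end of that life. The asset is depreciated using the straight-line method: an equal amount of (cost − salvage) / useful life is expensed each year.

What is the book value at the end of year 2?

$29,086

Depreciable base = $78,658 − $4,300 = $74,358.
Annual expense = $74,358 / 3 = $24,786.
End of year 1: book value $53,872.
End of year 2: book value $29,086.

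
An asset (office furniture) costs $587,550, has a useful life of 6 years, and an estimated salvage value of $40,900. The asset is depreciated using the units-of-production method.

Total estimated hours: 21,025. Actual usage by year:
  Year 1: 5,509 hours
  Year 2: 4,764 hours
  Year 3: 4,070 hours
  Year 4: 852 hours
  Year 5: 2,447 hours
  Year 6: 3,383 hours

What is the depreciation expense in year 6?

$87,958

Depreciable base = $587,550 − $40,900 = $546,650.
Rate = $546,650 / 21,025 hours = $26 per hour.
Year 1: 5,509 × $26 = $143,234. Book value $444,316.
Year 2: 4,764 × $26 = $123,864. Book value $320,452.
Year 3: 4,070 × $26 = $105,820. Book value $214,632.
Year 4: 852 × $26 = $22,152. Book value $192,480.
Year 5: 2,447 × $26 = $63,622. Book value $128,858.
Year 6: 3,383 × $26 = $87,958. Book value $40,900.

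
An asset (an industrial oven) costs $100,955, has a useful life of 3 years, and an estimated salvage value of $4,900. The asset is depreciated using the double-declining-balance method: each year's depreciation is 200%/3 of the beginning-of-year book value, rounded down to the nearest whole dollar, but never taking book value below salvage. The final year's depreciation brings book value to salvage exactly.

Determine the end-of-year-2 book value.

$11,218

Depreciable base = $100,955 − $4,900 = $96,055.
Year 1: ⌊$100,955 × 200%/3⌋ = $67,303. Book value $33,652.
Year 2: ⌊$33,652 × 200%/3⌋ = $22,434. Book value $11,218.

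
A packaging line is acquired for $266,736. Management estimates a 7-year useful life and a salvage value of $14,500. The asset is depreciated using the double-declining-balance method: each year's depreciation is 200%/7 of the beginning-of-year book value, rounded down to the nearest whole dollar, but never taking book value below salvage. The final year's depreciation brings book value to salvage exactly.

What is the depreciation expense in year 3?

Depreciable base = $266,736 − $14,500 = $252,236.
Year 1: ⌊$266,736 × 200%/7⌋ = $76,210. Book value $190,526.
Year 2: ⌊$190,526 × 200%/7⌋ = $54,436. Book value $136,090.
Year 3: ⌊$136,090 × 200%/7⌋ = $38,882. Book value $97,208.

$38,882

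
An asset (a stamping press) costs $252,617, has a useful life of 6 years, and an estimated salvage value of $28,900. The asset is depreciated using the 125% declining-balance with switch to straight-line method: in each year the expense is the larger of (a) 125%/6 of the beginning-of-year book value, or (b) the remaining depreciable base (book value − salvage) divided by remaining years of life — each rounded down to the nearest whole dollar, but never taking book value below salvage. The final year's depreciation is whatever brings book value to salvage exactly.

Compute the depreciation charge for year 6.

Depreciable base = $252,617 − $28,900 = $223,717.
Year 1: DB = ⌊$252,617 × 125%/6⌋ = $52,628; SL = ⌊$223,717/6⌋ = $37,286 → take DB $52,628. Book value $199,989.
Year 2: DB = ⌊$199,989 × 125%/6⌋ = $41,664; SL = ⌊$171,089/5⌋ = $34,217 → take DB $41,664. Book value $158,325.
Year 3: DB = ⌊$158,325 × 125%/6⌋ = $32,984; SL = ⌊$129,425/4⌋ = $32,356 → take DB $32,984. Book value $125,341.
Year 4: DB = ⌊$125,341 × 125%/6⌋ = $26,112; SL = ⌊$96,441/3⌋ = $32,147 → take SL $32,147. Book value $93,194.
Year 5: DB = ⌊$93,194 × 125%/6⌋ = $19,415; SL = ⌊$64,294/2⌋ = $32,147 → take SL $32,147. Book value $61,047.
Year 6 (final): $61,047 − $28,900 = $32,147. Book value $28,900.

$32,147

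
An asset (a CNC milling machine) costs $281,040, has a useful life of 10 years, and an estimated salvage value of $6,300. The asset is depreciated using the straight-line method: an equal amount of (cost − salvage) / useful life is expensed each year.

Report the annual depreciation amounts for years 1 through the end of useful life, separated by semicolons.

Depreciable base = $281,040 − $6,300 = $274,740.
Annual expense = $274,740 / 10 = $27,474.
End of year 1: book value $253,566.
End of year 2: book value $226,092.
End of year 3: book value $198,618.
End of year 4: book value $171,144.
End of year 5: book value $143,670.
End of year 6: book value $116,196.
End of year 7: book value $88,722.
End of year 8: book value $61,248.
End of year 9: book value $33,774.
End of year 10: book value $6,300.

$27,474; $27,474; $27,474; $27,474; $27,474; $27,474; $27,474; $27,474; $27,474; $27,474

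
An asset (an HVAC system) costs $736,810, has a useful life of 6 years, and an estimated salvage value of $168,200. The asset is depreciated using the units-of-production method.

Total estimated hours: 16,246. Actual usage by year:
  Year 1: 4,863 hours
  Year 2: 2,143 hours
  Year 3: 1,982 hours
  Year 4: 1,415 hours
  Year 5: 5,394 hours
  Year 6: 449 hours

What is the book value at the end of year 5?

$183,915

Depreciable base = $736,810 − $168,200 = $568,610.
Rate = $568,610 / 16,246 hours = $35 per hour.
Year 1: 4,863 × $35 = $170,205. Book value $566,605.
Year 2: 2,143 × $35 = $75,005. Book value $491,600.
Year 3: 1,982 × $35 = $69,370. Book value $422,230.
Year 4: 1,415 × $35 = $49,525. Book value $372,705.
Year 5: 5,394 × $35 = $188,790. Book value $183,915.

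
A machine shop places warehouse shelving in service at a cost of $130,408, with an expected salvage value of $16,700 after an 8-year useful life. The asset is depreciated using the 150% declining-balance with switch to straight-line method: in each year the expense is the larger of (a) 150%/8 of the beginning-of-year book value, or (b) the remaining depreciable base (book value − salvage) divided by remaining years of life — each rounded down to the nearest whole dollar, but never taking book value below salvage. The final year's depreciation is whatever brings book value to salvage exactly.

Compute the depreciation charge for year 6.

$9,826

Depreciable base = $130,408 − $16,700 = $113,708.
Year 1: DB = ⌊$130,408 × 150%/8⌋ = $24,451; SL = ⌊$113,708/8⌋ = $14,213 → take DB $24,451. Book value $105,957.
Year 2: DB = ⌊$105,957 × 150%/8⌋ = $19,866; SL = ⌊$89,257/7⌋ = $12,751 → take DB $19,866. Book value $86,091.
Year 3: DB = ⌊$86,091 × 150%/8⌋ = $16,142; SL = ⌊$69,391/6⌋ = $11,565 → take DB $16,142. Book value $69,949.
Year 4: DB = ⌊$69,949 × 150%/8⌋ = $13,115; SL = ⌊$53,249/5⌋ = $10,649 → take DB $13,115. Book value $56,834.
Year 5: DB = ⌊$56,834 × 150%/8⌋ = $10,656; SL = ⌊$40,134/4⌋ = $10,033 → take DB $10,656. Book value $46,178.
Year 6: DB = ⌊$46,178 × 150%/8⌋ = $8,658; SL = ⌊$29,478/3⌋ = $9,826 → take SL $9,826. Book value $36,352.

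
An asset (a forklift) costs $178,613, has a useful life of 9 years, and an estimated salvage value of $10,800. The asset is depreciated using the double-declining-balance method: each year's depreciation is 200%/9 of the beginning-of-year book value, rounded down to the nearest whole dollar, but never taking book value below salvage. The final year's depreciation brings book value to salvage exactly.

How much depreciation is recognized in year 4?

Depreciable base = $178,613 − $10,800 = $167,813.
Year 1: ⌊$178,613 × 200%/9⌋ = $39,691. Book value $138,922.
Year 2: ⌊$138,922 × 200%/9⌋ = $30,871. Book value $108,051.
Year 3: ⌊$108,051 × 200%/9⌋ = $24,011. Book value $84,040.
Year 4: ⌊$84,040 × 200%/9⌋ = $18,675. Book value $65,365.

$18,675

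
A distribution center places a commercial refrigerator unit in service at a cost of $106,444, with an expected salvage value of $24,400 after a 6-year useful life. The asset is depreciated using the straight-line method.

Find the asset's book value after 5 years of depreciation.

Depreciable base = $106,444 − $24,400 = $82,044.
Annual expense = $82,044 / 6 = $13,674.
End of year 1: book value $92,770.
End of year 2: book value $79,096.
End of year 3: book value $65,422.
End of year 4: book value $51,748.
End of year 5: book value $38,074.

$38,074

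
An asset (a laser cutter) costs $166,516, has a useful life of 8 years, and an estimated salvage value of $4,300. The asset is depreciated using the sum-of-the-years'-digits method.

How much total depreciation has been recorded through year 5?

$135,180

Depreciable base = $166,516 − $4,300 = $162,216.
Sum of the years' digits = 8+7+6+5+4+3+2+1 = 36.
Year 1: $162,216 × 8/36 = $36,048. Book value $130,468.
Year 2: $162,216 × 7/36 = $31,542. Book value $98,926.
Year 3: $162,216 × 6/36 = $27,036. Book value $71,890.
Year 4: $162,216 × 5/36 = $22,530. Book value $49,360.
Year 5: $162,216 × 4/36 = $18,024. Book value $31,336.
Accumulated through year 5 = $166,516 − $31,336 = $135,180.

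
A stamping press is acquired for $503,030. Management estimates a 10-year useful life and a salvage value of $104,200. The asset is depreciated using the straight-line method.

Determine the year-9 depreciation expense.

Depreciable base = $503,030 − $104,200 = $398,830.
Annual expense = $398,830 / 10 = $39,883.

$39,883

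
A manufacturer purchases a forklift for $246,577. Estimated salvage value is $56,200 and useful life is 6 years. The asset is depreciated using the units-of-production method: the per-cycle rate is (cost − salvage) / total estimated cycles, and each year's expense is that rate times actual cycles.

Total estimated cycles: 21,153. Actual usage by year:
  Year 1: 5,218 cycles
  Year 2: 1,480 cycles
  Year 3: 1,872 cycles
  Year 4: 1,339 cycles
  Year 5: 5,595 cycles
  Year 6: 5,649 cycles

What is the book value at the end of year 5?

$107,041

Depreciable base = $246,577 − $56,200 = $190,377.
Rate = $190,377 / 21,153 cycles = $9 per cycle.
Year 1: 5,218 × $9 = $46,962. Book value $199,615.
Year 2: 1,480 × $9 = $13,320. Book value $186,295.
Year 3: 1,872 × $9 = $16,848. Book value $169,447.
Year 4: 1,339 × $9 = $12,051. Book value $157,396.
Year 5: 5,595 × $9 = $50,355. Book value $107,041.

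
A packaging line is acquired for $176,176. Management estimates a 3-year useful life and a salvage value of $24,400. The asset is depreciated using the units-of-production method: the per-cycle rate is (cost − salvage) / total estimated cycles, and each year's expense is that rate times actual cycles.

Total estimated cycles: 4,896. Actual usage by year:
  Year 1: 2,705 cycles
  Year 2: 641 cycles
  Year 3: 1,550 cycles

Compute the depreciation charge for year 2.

$19,871

Depreciable base = $176,176 − $24,400 = $151,776.
Rate = $151,776 / 4,896 cycles = $31 per cycle.
Year 1: 2,705 × $31 = $83,855. Book value $92,321.
Year 2: 641 × $31 = $19,871. Book value $72,450.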